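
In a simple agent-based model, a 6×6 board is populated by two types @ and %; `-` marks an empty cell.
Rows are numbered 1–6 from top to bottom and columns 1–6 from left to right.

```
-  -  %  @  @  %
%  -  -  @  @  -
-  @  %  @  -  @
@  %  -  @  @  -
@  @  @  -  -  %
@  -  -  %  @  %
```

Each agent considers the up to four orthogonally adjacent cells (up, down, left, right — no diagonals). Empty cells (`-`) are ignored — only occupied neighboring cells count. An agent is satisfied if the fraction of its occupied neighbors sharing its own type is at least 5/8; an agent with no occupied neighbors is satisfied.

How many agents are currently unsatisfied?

(1,3)% 0/1 not
(1,4)@ 2/3 satisfied
(1,5)@ 2/3 satisfied
(1,6)% 0/1 not
(2,1)% 0/0 satisfied
(2,4)@ 3/3 satisfied
(2,5)@ 2/2 satisfied
(3,2)@ 0/2 not
(3,3)% 0/2 not
(3,4)@ 2/3 satisfied
(3,6)@ 0/0 satisfied
(4,1)@ 1/2 not
(4,2)% 0/3 not
(4,4)@ 2/2 satisfied
(4,5)@ 1/1 satisfied
(5,1)@ 3/3 satisfied
(5,2)@ 2/3 satisfied
(5,3)@ 1/1 satisfied
(5,6)% 1/1 satisfied
(6,1)@ 1/1 satisfied
(6,4)% 0/1 not
(6,5)@ 0/2 not
(6,6)% 1/2 not
Unsatisfied: (1,3), (1,6), (3,2), (3,3), (4,1), (4,2), (6,4), (6,5), (6,6) — 9 in total.

9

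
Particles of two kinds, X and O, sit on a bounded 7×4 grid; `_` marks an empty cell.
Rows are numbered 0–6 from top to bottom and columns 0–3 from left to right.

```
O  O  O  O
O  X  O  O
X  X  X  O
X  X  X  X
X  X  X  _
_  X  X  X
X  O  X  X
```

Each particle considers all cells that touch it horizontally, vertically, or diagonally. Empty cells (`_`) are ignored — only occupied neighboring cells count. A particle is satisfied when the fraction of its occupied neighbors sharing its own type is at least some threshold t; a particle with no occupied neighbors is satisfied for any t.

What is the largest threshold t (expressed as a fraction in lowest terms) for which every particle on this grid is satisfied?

0/1

(0,0)O 2/3
(0,1)O 4/5
(0,2)O 4/5
(0,3)O 3/3
(1,0)O 2/5
(1,1)X 3/8
(1,2)O 5/8
(1,3)O 4/5
(2,0)X 4/5
(2,1)X 6/8
(2,2)X 5/8
(2,3)O 2/5
(3,0)X 5/5
(3,1)X 8/8
(3,2)X 6/7
(3,3)X 3/4
(4,0)X 4/4
(4,1)X 7/7
(4,2)X 7/7
(5,1)X 6/7
(5,2)X 6/7
(5,3)X 4/4
(6,0)X 1/2
(6,1)O 0/4
(6,2)X 4/5
(6,3)X 3/3
The smallest same-type fraction is 0/4 at (6,1), which reduces to 0/1. Any threshold above that leaves this particle unsatisfied.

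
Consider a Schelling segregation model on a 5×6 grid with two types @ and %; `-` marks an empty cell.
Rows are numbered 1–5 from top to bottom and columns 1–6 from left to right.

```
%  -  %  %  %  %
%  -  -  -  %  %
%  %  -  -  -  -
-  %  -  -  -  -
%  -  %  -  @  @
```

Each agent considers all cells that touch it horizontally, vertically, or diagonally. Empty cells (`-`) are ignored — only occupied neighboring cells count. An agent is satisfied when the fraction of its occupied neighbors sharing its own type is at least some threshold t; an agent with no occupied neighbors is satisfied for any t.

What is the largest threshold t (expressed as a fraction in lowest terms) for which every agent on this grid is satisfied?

Row 1: (1,1)% 1/1 · (1,3)% 1/1 · (1,4)% 3/3 · (1,5)% 4/4 · (1,6)% 3/3
Row 2: (2,1)% 3/3 · (2,5)% 4/4 · (2,6)% 3/3
Row 3: (3,1)% 3/3 · (3,2)% 3/3
Row 4: (4,2)% 4/4
Row 5: (5,1)% 1/1 · (5,3)% 1/1 · (5,5)@ 1/1 · (5,6)@ 1/1
The smallest same-type fraction is 1/1 at (1,1), which reduces to 1/1. Any threshold above that leaves this agent unsatisfied.

1/1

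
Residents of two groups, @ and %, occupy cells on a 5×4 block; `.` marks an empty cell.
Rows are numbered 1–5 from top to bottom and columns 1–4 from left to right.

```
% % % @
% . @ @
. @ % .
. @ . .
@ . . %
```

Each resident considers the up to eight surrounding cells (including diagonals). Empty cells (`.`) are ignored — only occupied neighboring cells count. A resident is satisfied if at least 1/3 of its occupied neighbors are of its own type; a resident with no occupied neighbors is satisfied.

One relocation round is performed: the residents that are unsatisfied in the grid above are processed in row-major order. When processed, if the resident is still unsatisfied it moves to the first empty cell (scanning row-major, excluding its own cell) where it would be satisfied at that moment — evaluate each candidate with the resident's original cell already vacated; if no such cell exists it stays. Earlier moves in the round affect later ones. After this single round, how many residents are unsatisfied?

Initially unsatisfied (in order): (1,3), (3,3).
  (1,3) → (2,2).
  (3,3) → (1,3).
Resulting grid:
% % % @
% % @ @
. @ . .
. @ . .
@ . . %
All satisfied now.

0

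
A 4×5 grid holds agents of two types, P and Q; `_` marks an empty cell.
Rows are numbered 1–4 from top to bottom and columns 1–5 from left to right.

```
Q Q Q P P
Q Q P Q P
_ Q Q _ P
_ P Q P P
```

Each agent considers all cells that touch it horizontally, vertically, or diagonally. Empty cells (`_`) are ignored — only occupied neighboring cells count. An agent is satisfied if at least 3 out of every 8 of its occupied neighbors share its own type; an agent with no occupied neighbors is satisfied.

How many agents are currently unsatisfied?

Row 1: (1,1)Q 3/3 ✓ · (1,2)Q 4/5 ✓ · (1,3)Q 3/5 ✓ · (1,4)P 3/5 ✓ · (1,5)P 2/3 ✓
Row 2: (2,1)Q 4/4 ✓ · (2,2)Q 6/7 ✓ · (2,3)P 1/7 ✗ · (2,4)Q 2/7 ✗ · (2,5)P 3/4 ✓
Row 3: (3,2)Q 4/6 ✓ · (3,3)Q 4/7 ✓ · (3,5)P 3/4 ✓
Row 4: (4,2)P 0/3 ✗ · (4,3)Q 2/4 ✓ · (4,4)P 2/4 ✓ · (4,5)P 2/2 ✓
Unsatisfied: (2,3), (2,4), (4,2) — 3 in total.

3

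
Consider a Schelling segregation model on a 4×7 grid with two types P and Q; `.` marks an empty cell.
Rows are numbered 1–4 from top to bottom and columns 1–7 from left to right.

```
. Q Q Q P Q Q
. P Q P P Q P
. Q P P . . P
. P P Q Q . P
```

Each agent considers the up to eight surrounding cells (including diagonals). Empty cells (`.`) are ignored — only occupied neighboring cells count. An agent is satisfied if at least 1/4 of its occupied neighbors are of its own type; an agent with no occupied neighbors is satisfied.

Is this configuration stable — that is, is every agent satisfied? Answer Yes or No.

No

(1,2)Q 2/3 satisfied
(1,3)Q 3/5 satisfied
(1,4)Q 2/5 satisfied
(1,5)P 2/5 satisfied
(1,6)Q 2/5 satisfied
(1,7)Q 2/3 satisfied
(2,2)P 1/5 not
(2,3)Q 4/8 satisfied
(2,4)P 4/7 satisfied
(2,5)P 3/6 satisfied
(2,6)Q 2/6 satisfied
(2,7)P 1/4 satisfied
(3,2)Q 1/5 not
(3,3)P 5/8 satisfied
(3,4)P 4/7 satisfied
(3,7)P 2/3 satisfied
(4,2)P 2/3 satisfied
(4,3)P 3/5 satisfied
(4,4)Q 1/4 satisfied
(4,5)Q 1/2 satisfied
(4,7)P 1/1 satisfied
For instance (2,2) has only 1/5 same-type neighbors, below 1/4.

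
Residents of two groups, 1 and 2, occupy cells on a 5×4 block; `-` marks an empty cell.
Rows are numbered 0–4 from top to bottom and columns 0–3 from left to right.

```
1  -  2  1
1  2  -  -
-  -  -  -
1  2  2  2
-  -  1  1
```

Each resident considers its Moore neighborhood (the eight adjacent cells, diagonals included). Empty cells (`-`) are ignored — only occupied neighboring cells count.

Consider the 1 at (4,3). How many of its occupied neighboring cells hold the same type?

Occupied neighbors of (4,3): (3,2)=2, (3,3)=2, (4,2)=1.
Same type (1): 1 of 3.

1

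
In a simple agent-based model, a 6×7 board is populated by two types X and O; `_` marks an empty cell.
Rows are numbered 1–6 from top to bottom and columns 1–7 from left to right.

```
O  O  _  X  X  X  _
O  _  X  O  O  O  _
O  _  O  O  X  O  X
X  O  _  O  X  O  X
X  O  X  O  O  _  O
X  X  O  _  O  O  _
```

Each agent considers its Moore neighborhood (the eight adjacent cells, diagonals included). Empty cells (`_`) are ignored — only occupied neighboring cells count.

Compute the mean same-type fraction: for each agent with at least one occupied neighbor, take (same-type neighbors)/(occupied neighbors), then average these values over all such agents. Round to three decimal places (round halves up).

(1,1)O 2/2
(1,2)O 2/3
(1,4)X 2/4
(1,5)X 2/5
(1,6)X 1/3
(2,1)O 3/3
(2,3)X 1/5
(2,4)O 3/7
(2,5)O 4/8
(2,6)O 2/6
(3,1)O 2/3
(3,3)O 4/5
(3,4)O 4/7
(3,5)X 1/8
(3,6)O 3/7
(3,7)X 1/4
(4,1)X 1/4
(4,2)O 3/6
(4,4)O 4/7
(4,5)X 1/7
(4,6)O 3/7
(4,7)X 1/4
(5,1)X 3/5
(5,2)O 2/7
(5,3)X 1/6
(5,4)O 4/6
(5,5)O 5/6
(5,7)O 2/3
(6,1)X 2/3
(6,2)X 3/5
(6,3)O 2/4
(6,5)O 3/3
(6,6)O 3/3
Sum over 33 agents: 2/2 + 2/3 + 2/4 + 2/5 + 1/3 + 3/3 + 1/5 + 3/7 + 4/8 + 2/6 + 2/3 + 4/5 + 4/7 + 1/8 + 3/7 + 1/4 + 1/4 + 3/6 + 4/7 + 1/7 + 3/7 + 1/4 + 3/5 + 2/7 + 1/6 + 4/6 + 5/6 + 2/3 + 2/3 + 3/5 + 2/4 + 3/3 + 3/3 = 4853/280; mean = 4853/280 ÷ 33 = 4853/9240 = 0.525216… → 0.525.

0.525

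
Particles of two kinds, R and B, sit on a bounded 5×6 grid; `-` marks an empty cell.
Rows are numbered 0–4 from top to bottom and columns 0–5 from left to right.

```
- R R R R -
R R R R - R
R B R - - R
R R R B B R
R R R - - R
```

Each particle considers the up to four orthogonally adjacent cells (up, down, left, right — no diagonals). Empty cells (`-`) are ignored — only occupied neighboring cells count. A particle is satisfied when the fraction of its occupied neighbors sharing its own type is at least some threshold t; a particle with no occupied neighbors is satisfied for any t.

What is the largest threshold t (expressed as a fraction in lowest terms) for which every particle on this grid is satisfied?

Row 0: (0,1)R 2/2 · (0,2)R 3/3 · (0,3)R 3/3 · (0,4)R 1/1
Row 1: (1,0)R 2/2 · (1,1)R 3/4 · (1,2)R 4/4 · (1,3)R 2/2 · (1,5)R 1/1
Row 2: (2,0)R 2/3 · (2,1)B 0/4 · (2,2)R 2/3 · (2,5)R 2/2
Row 3: (3,0)R 3/3 · (3,1)R 3/4 · (3,2)R 3/4 · (3,3)B 1/2 · (3,4)B 1/2 · (3,5)R 2/3
Row 4: (4,0)R 2/2 · (4,1)R 3/3 · (4,2)R 2/2 · (4,5)R 1/1
The smallest same-type fraction is 0/4 at (2,1), which reduces to 0/1. Any threshold above that leaves this particle unsatisfied.

0/1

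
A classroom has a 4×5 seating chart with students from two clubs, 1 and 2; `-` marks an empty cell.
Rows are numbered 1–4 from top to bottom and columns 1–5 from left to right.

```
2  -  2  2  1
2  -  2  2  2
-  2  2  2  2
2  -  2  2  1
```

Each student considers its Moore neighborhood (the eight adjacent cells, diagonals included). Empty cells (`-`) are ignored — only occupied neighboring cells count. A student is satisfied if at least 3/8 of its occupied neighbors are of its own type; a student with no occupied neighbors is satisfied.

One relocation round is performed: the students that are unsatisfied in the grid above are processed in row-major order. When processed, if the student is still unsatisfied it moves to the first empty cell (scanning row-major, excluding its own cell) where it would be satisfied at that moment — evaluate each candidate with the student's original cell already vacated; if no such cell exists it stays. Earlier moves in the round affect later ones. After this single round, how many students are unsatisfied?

2

Initially unsatisfied (in order): (1,5), (4,5).
  (1,5): no empty cell satisfies it; stays.
  (4,5): no empty cell satisfies it; stays.
Resulting grid:
2 - 2 2 1
2 - 2 2 2
- 2 2 2 2
2 - 2 2 1
Unsatisfied now: (1,5), (4,5).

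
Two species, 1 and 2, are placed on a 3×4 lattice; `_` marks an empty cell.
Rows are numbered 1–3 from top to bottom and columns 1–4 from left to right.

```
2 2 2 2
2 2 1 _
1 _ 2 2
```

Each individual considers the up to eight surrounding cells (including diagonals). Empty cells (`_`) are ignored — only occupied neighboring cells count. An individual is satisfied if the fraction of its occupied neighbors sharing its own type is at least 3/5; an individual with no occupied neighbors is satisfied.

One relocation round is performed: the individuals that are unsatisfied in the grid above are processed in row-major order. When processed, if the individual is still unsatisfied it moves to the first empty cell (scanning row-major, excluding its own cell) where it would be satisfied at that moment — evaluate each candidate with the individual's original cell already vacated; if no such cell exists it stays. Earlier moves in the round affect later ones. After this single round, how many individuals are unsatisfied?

Initially unsatisfied (in order): (1,4), (2,3), (3,1), (3,4).
  (1,4) → (2,4).
  (2,3): no empty cell satisfies it; stays.
  (3,1): no empty cell satisfies it; stays.
  (3,4): now satisfied by earlier moves; stays.
Resulting grid:
2 2 2 _
2 2 1 2
1 _ 2 2
Unsatisfied now: (2,3), (3,1).

2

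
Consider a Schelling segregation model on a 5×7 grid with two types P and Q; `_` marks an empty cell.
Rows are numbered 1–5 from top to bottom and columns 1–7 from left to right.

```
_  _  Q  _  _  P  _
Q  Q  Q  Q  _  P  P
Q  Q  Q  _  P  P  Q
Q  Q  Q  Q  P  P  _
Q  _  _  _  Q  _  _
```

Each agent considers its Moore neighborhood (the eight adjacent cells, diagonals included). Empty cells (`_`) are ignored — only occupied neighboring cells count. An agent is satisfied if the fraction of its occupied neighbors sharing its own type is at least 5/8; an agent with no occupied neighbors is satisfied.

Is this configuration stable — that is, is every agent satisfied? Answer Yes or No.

Row 1: (1,3)Q 3/3 ok · (1,6)P 2/2 ok
Row 2: (2,1)Q 3/3 ok · (2,2)Q 6/6 ok · (2,3)Q 5/5 ok · (2,4)Q 3/4 ok · (2,6)P 4/5 ok · (2,7)P 3/4 ok
Row 3: (3,1)Q 5/5 ok · (3,2)Q 8/8 ok · (3,3)Q 7/7 ok · (3,5)P 4/6 ok · (3,6)P 5/6 ok · (3,7)Q 0/4 unhappy
Row 4: (4,1)Q 4/4 ok · (4,2)Q 6/6 ok · (4,3)Q 4/4 ok · (4,4)Q 3/5 unhappy · (4,5)P 3/5 unhappy · (4,6)P 3/5 unhappy
Row 5: (5,1)Q 2/2 ok · (5,5)Q 1/3 unhappy
For instance (3,7) has only 0/4 same-type neighbors, below 5/8.

No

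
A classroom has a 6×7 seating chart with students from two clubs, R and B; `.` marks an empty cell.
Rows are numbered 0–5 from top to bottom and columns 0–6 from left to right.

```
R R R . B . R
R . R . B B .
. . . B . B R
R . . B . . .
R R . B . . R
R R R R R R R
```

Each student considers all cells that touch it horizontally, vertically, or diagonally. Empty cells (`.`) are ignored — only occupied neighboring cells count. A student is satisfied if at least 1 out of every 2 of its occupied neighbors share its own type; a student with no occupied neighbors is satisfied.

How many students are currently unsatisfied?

3

(0,0)R 2/2 satisfied
(0,1)R 4/4 satisfied
(0,2)R 2/2 satisfied
(0,4)B 2/2 satisfied
(0,6)R 0/1 not
(1,0)R 2/2 satisfied
(1,2)R 2/3 satisfied
(1,4)B 4/4 satisfied
(1,5)B 3/5 satisfied
(2,3)B 2/3 satisfied
(2,5)B 2/3 satisfied
(2,6)R 0/2 not
(3,0)R 2/2 satisfied
(3,3)B 2/2 satisfied
(4,0)R 4/4 satisfied
(4,1)R 5/5 satisfied
(4,3)B 1/4 not
(4,6)R 2/2 satisfied
(5,0)R 3/3 satisfied
(5,1)R 4/4 satisfied
(5,2)R 3/4 satisfied
(5,3)R 2/3 satisfied
(5,4)R 2/3 satisfied
(5,5)R 3/3 satisfied
(5,6)R 2/2 satisfied
Unsatisfied: (0,6), (2,6), (4,3) — 3 in total.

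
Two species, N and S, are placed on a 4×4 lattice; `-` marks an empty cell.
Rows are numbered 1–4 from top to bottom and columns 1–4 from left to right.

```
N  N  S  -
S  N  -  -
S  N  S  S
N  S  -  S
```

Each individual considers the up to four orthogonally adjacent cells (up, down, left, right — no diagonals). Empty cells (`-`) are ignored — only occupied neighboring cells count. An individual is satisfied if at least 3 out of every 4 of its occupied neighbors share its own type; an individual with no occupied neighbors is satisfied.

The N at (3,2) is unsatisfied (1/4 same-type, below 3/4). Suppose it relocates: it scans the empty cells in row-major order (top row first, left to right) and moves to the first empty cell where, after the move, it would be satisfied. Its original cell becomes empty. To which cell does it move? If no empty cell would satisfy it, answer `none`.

none

Vacating (3,2). Empty cells in order:
  (1,4): 0/1 same-type → still unsatisfied.
  (2,3): 1/3 same-type → still unsatisfied.
  (2,4): 0/1 same-type → still unsatisfied.
  (4,3): 0/3 same-type → still unsatisfied.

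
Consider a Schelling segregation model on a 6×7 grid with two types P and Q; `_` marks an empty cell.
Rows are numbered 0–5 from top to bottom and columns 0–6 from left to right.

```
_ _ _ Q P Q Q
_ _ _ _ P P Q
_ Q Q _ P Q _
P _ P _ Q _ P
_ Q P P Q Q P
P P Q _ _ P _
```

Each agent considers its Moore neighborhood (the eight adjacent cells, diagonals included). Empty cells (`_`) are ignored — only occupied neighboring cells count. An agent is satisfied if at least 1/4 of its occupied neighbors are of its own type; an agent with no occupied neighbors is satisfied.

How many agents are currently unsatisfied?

3

(0,3)Q 0/2 unhappy
(0,4)P 2/4 ok
(0,5)Q 2/5 ok
(0,6)Q 2/3 ok
(1,4)P 3/6 ok
(1,5)P 3/7 ok
(1,6)Q 3/4 ok
(2,1)Q 1/3 ok
(2,2)Q 1/2 ok
(2,4)P 2/4 ok
(2,5)Q 2/6 ok
(3,0)P 0/2 unhappy
(3,2)P 2/5 ok
(3,4)Q 3/5 ok
(3,6)P 1/3 ok
(4,1)Q 1/6 unhappy
(4,2)P 3/5 ok
(4,3)P 2/5 ok
(4,4)Q 2/4 ok
(4,5)Q 2/5 ok
(4,6)P 2/3 ok
(5,0)P 1/2 ok
(5,1)P 2/4 ok
(5,2)Q 1/4 ok
(5,5)P 1/3 ok
Unsatisfied: (0,3), (3,0), (4,1) — 3 in total.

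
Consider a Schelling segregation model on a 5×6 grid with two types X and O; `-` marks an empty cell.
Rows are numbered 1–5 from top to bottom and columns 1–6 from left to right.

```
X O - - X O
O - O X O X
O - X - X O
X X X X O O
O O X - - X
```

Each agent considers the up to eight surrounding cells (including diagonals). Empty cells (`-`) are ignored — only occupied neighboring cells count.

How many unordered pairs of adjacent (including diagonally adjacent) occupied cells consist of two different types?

Scan each occupied cell's neighbors to the right and below (and the two forward diagonals) so each pair is counted once.
From row 1: 5 unlike of 10 pairs (running 5/10).
From row 2: 6 unlike of 11 pairs (running 11/21).
From row 3: 5 unlike of 11 pairs (running 16/32).
From row 4: 8 unlike of 15 pairs (running 24/47).
From row 5: 1 unlike of 2 pairs (running 25/49).
Total adjacent occupied pairs: 49; unlike-type pairs: 25.

25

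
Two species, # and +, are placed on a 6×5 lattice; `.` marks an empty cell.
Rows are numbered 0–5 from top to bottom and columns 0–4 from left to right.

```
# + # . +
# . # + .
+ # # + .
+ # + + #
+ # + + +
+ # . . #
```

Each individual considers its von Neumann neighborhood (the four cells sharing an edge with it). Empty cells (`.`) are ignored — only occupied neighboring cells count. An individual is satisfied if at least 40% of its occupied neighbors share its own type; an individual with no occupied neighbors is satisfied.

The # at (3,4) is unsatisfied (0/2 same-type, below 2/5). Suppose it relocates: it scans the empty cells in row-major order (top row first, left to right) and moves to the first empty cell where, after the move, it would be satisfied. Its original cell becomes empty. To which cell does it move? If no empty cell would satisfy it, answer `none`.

(1,1)

Vacating (3,4). Empty cells in order:
  (0,3): 1/3 same-type → still unsatisfied.
  (1,1): 3/4 same-type → satisfied — stop here.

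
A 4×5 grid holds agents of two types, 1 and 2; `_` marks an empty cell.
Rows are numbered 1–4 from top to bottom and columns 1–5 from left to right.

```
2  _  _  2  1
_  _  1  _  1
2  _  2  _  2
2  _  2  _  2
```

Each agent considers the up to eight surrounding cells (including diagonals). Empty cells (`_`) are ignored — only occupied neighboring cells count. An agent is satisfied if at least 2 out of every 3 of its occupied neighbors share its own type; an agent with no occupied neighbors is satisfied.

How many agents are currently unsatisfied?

6

(1,1)2 0/0 satisfied
(1,4)2 0/3 not
(1,5)1 1/2 not
(2,3)1 0/2 not
(2,5)1 1/3 not
(3,1)2 1/1 satisfied
(3,3)2 1/2 not
(3,5)2 1/2 not
(4,1)2 1/1 satisfied
(4,3)2 1/1 satisfied
(4,5)2 1/1 satisfied
Unsatisfied: (1,4), (1,5), (2,3), (2,5), (3,3), (3,5) — 6 in total.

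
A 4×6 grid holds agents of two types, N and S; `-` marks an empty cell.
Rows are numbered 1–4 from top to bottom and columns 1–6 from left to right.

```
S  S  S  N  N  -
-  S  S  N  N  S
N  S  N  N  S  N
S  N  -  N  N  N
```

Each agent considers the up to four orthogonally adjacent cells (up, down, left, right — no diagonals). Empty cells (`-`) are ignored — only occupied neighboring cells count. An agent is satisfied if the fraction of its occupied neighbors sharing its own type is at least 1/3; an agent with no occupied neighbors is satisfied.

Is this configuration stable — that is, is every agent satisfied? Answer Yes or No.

No

Row 1: (1,1)S 1/1 ok · (1,2)S 3/3 ok · (1,3)S 2/3 ok · (1,4)N 2/3 ok · (1,5)N 2/2 ok
Row 2: (2,2)S 3/3 ok · (2,3)S 2/4 ok · (2,4)N 3/4 ok · (2,5)N 2/4 ok · (2,6)S 0/2 unhappy
Row 3: (3,1)N 0/2 unhappy · (3,2)S 1/4 unhappy · (3,3)N 1/3 ok · (3,4)N 3/4 ok · (3,5)S 0/4 unhappy · (3,6)N 1/3 ok
Row 4: (4,1)S 0/2 unhappy · (4,2)N 0/2 unhappy · (4,4)N 2/2 ok · (4,5)N 2/3 ok · (4,6)N 2/2 ok
For instance (2,6) has only 0/2 same-type neighbors, below 1/3.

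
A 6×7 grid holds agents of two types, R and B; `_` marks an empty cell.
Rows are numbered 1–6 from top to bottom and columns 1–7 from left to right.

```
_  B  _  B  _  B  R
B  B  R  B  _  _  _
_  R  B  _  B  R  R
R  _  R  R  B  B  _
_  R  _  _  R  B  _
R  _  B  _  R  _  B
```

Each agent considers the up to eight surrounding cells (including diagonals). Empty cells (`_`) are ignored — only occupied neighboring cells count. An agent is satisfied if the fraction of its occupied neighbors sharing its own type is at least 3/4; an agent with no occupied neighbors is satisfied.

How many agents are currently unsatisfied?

(1,2)B 2/3 unhappy
(1,4)B 1/2 unhappy
(1,6)B 0/1 unhappy
(1,7)R 0/1 unhappy
(2,1)B 2/3 unhappy
(2,2)B 3/5 unhappy
(2,3)R 1/6 unhappy
(2,4)B 3/4 ok
(3,2)R 3/6 unhappy
(3,3)B 2/6 unhappy
(3,5)B 3/5 unhappy
(3,6)R 1/4 unhappy
(3,7)R 1/2 unhappy
(4,1)R 2/2 ok
(4,3)R 3/4 ok
(4,4)R 2/5 unhappy
(4,5)B 3/6 unhappy
(4,6)B 3/6 unhappy
(5,2)R 3/4 ok
(5,5)R 2/5 unhappy
(5,6)B 3/5 unhappy
(6,1)R 1/1 ok
(6,3)B 0/1 unhappy
(6,5)R 1/2 unhappy
(6,7)B 1/1 ok
Unsatisfied: (1,2), (1,4), (1,6), (1,7), (2,1), (2,2), (2,3), (3,2), (3,3), (3,5), (3,6), (3,7), (4,4), (4,5), (4,6), (5,5), (5,6), (6,3), (6,5) — 19 in total.

19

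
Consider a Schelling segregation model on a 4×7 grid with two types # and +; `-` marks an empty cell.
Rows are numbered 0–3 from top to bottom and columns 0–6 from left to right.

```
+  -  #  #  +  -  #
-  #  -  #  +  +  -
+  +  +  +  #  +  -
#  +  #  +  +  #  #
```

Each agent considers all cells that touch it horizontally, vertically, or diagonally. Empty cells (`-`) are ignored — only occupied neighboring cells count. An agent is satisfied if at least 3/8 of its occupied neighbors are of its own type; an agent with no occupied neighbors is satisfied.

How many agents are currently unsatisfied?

(0,0)+ 0/1 unhappy
(0,2)# 3/3 ok
(0,3)# 2/4 ok
(0,4)+ 2/4 ok
(0,6)# 0/1 unhappy
(1,1)# 1/5 unhappy
(1,3)# 3/7 ok
(1,4)+ 4/7 ok
(1,5)+ 3/5 ok
(2,0)+ 2/4 ok
(2,1)+ 3/6 ok
(2,2)+ 4/7 ok
(2,3)+ 4/7 ok
(2,4)# 2/8 unhappy
(2,5)+ 3/6 ok
(3,0)# 0/3 unhappy
(3,1)+ 3/5 ok
(3,2)# 0/5 unhappy
(3,3)+ 3/5 ok
(3,4)+ 3/5 ok
(3,5)# 2/4 ok
(3,6)# 1/2 ok
Unsatisfied: (0,0), (0,6), (1,1), (2,4), (3,0), (3,2) — 6 in total.

6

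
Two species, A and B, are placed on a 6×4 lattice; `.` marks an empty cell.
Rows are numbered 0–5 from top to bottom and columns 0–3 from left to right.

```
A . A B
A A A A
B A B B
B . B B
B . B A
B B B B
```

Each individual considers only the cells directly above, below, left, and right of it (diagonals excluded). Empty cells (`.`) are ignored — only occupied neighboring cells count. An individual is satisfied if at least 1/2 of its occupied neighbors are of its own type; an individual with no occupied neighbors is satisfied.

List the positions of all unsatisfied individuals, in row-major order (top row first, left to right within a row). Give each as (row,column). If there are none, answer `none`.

Row 0: (0,0)A 1/1 ok · (0,2)A 1/2 ok · (0,3)B 0/2 unhappy
Row 1: (1,0)A 2/3 ok · (1,1)A 3/3 ok · (1,2)A 3/4 ok · (1,3)A 1/3 unhappy
Row 2: (2,0)B 1/3 unhappy · (2,1)A 1/3 unhappy · (2,2)B 2/4 ok · (2,3)B 2/3 ok
Row 3: (3,0)B 2/2 ok · (3,2)B 3/3 ok · (3,3)B 2/3 ok
Row 4: (4,0)B 2/2 ok · (4,2)B 2/3 ok · (4,3)A 0/3 unhappy
Row 5: (5,0)B 2/2 ok · (5,1)B 2/2 ok · (5,2)B 3/3 ok · (5,3)B 1/2 ok

(0,3), (1,3), (2,0), (2,1), (4,3)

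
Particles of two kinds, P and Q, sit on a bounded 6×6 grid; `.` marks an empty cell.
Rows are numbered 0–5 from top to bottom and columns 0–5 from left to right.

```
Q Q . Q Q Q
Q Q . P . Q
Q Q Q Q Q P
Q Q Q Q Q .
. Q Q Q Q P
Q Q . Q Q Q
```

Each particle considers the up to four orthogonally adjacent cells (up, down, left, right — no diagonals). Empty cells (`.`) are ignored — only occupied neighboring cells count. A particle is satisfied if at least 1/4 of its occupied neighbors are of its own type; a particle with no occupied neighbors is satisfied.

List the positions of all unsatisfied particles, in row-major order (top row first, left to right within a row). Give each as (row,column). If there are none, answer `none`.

Row 0: (0,0)Q 2/2 satisfied · (0,1)Q 2/2 satisfied · (0,3)Q 1/2 satisfied · (0,4)Q 2/2 satisfied · (0,5)Q 2/2 satisfied
Row 1: (1,0)Q 3/3 satisfied · (1,1)Q 3/3 satisfied · (1,3)P 0/2 not · (1,5)Q 1/2 satisfied
Row 2: (2,0)Q 3/3 satisfied · (2,1)Q 4/4 satisfied · (2,2)Q 3/3 satisfied · (2,3)Q 3/4 satisfied · (2,4)Q 2/3 satisfied · (2,5)P 0/2 not
Row 3: (3,0)Q 2/2 satisfied · (3,1)Q 4/4 satisfied · (3,2)Q 4/4 satisfied · (3,3)Q 4/4 satisfied · (3,4)Q 3/3 satisfied
Row 4: (4,1)Q 3/3 satisfied · (4,2)Q 3/3 satisfied · (4,3)Q 4/4 satisfied · (4,4)Q 3/4 satisfied · (4,5)P 0/2 not
Row 5: (5,0)Q 1/1 satisfied · (5,1)Q 2/2 satisfied · (5,3)Q 2/2 satisfied · (5,4)Q 3/3 satisfied · (5,5)Q 1/2 satisfied

(1,3), (2,5), (4,5)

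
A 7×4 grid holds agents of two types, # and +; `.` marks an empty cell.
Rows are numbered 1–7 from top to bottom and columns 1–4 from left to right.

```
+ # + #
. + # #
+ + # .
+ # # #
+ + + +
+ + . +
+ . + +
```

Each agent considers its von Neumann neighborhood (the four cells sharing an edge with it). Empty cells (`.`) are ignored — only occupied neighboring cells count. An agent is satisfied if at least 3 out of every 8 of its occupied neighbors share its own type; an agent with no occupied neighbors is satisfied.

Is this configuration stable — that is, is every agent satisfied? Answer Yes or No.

No

(1,1)+ 0/1 unhappy
(1,2)# 0/3 unhappy
(1,3)+ 0/3 unhappy
(1,4)# 1/2 ok
(2,2)+ 1/3 unhappy
(2,3)# 2/4 ok
(2,4)# 2/2 ok
(3,1)+ 2/2 ok
(3,2)+ 2/4 ok
(3,3)# 2/3 ok
(4,1)+ 2/3 ok
(4,2)# 1/4 unhappy
(4,3)# 3/4 ok
(4,4)# 1/2 ok
(5,1)+ 3/3 ok
(5,2)+ 3/4 ok
(5,3)+ 2/3 ok
(5,4)+ 2/3 ok
(6,1)+ 3/3 ok
(6,2)+ 2/2 ok
(6,4)+ 2/2 ok
(7,1)+ 1/1 ok
(7,3)+ 1/1 ok
(7,4)+ 2/2 ok
For instance (1,1) has only 0/1 same-type neighbors, below 3/8.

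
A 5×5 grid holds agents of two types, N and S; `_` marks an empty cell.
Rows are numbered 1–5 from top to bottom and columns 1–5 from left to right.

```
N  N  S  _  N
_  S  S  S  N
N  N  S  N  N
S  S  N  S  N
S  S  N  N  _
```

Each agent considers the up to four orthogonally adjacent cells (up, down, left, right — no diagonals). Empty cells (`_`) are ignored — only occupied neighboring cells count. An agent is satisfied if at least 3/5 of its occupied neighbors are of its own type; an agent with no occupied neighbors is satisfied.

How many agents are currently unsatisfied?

13

Row 1: (1,1)N 1/1 ✓ · (1,2)N 1/3 ✗ · (1,3)S 1/2 ✗ · (1,5)N 1/1 ✓
Row 2: (2,2)S 1/3 ✗ · (2,3)S 4/4 ✓ · (2,4)S 1/3 ✗ · (2,5)N 2/3 ✓
Row 3: (3,1)N 1/2 ✗ · (3,2)N 1/4 ✗ · (3,3)S 1/4 ✗ · (3,4)N 1/4 ✗ · (3,5)N 3/3 ✓
Row 4: (4,1)S 2/3 ✓ · (4,2)S 2/4 ✗ · (4,3)N 1/4 ✗ · (4,4)S 0/4 ✗ · (4,5)N 1/2 ✗
Row 5: (5,1)S 2/2 ✓ · (5,2)S 2/3 ✓ · (5,3)N 2/3 ✓ · (5,4)N 1/2 ✗
Unsatisfied: (1,2), (1,3), (2,2), (2,4), (3,1), (3,2), (3,3), (3,4), (4,2), (4,3), (4,4), (4,5), (5,4) — 13 in total.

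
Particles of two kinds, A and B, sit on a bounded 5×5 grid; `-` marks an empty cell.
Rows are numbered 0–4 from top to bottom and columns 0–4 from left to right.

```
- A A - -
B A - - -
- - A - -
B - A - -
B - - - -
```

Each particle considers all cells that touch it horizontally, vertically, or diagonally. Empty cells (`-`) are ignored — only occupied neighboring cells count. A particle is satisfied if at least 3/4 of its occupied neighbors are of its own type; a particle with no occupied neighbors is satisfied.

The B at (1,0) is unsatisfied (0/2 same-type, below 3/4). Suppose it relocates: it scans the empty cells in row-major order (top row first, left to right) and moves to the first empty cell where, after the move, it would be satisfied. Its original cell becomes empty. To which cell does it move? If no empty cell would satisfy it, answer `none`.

Vacating (1,0). Empty cells in order:
  (0,0): 0/2 same-type → still unsatisfied.
  (0,3): 0/1 same-type → still unsatisfied.
  (0,4): 0/0 same-type → satisfied — stop here.

(0,4)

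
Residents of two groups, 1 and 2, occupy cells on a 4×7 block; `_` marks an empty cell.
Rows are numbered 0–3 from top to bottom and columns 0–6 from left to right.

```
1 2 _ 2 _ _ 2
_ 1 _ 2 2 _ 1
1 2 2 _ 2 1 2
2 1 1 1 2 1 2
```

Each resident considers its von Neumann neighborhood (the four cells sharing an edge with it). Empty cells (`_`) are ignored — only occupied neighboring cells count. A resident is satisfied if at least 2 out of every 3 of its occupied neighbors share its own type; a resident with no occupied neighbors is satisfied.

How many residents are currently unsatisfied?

16

(0,0)1 0/1 unhappy
(0,1)2 0/2 unhappy
(0,3)2 1/1 ok
(0,6)2 0/1 unhappy
(1,1)1 0/2 unhappy
(1,3)2 2/2 ok
(1,4)2 2/2 ok
(1,6)1 0/2 unhappy
(2,0)1 0/2 unhappy
(2,1)2 1/4 unhappy
(2,2)2 1/2 unhappy
(2,4)2 2/3 ok
(2,5)1 1/3 unhappy
(2,6)2 1/3 unhappy
(3,0)2 0/2 unhappy
(3,1)1 1/3 unhappy
(3,2)1 2/3 ok
(3,3)1 1/2 unhappy
(3,4)2 1/3 unhappy
(3,5)1 1/3 unhappy
(3,6)2 1/2 unhappy
Unsatisfied: (0,0), (0,1), (0,6), (1,1), (1,6), (2,0), (2,1), (2,2), (2,5), (2,6), (3,0), (3,1), (3,3), (3,4), (3,5), (3,6) — 16 in total.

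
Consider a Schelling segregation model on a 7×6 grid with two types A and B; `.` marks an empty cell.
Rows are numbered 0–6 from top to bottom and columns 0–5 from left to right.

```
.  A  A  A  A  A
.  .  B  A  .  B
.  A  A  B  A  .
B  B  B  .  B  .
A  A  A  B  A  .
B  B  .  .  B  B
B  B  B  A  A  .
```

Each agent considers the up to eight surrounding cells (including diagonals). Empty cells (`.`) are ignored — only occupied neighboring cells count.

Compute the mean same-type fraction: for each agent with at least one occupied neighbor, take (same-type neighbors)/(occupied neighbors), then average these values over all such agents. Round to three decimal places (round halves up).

(0,1)A 1/2
(0,2)A 3/4
(0,3)A 3/4
(0,4)A 3/4
(0,5)A 1/2
(1,2)B 1/7
(1,3)A 5/7
(1,5)B 0/3
(2,1)A 1/5
(2,2)A 2/6
(2,3)B 3/6
(2,4)A 1/4
(3,0)B 1/4
(3,1)B 2/7
(3,2)B 3/7
(3,4)B 2/4
(4,0)A 1/5
(4,1)A 2/7
(4,2)A 1/5
(4,3)B 3/5
(4,4)A 0/4
(5,0)B 3/5
(5,1)B 4/7
(5,4)B 2/5
(5,5)B 1/3
(6,0)B 3/3
(6,1)B 4/4
(6,2)B 2/3
(6,3)A 1/3
(6,4)A 1/3
Sum over 30 agents: 1/2 + 3/4 + 3/4 + 3/4 + 1/2 + 1/7 + 5/7 + 0/3 + 1/5 + 2/6 + 3/6 + 1/4 + 1/4 + 2/7 + 3/7 + 2/4 + 1/5 + 2/7 + 1/5 + 3/5 + 0/4 + 3/5 + 4/7 + 2/5 + 1/3 + 3/3 + 4/4 + 2/3 + 1/3 + 1/3 = 1873/140; mean = 1873/140 ÷ 30 = 1873/4200 = 0.445952… → 0.446.

0.446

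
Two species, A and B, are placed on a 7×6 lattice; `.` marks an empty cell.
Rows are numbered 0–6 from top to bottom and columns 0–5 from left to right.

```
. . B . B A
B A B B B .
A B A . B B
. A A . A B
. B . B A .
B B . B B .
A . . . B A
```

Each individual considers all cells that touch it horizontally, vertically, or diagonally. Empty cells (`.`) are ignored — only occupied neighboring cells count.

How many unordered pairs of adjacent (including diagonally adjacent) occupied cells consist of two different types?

28

Scan each occupied cell's neighbors to the right and below (and the two forward diagonals) so each pair is counted once.
Row 0: B(0,2)–B(1,2)= B(0,2)–B(1,3)= B(0,2)–A(1,1)≠ B(0,4)–A(0,5)≠ B(0,4)–B(1,4)= B(0,4)–B(1,3)= A(0,5)–B(1,4)≠  → 3/7 unlike.
Row 1: B(1,0)–A(1,1)≠ B(1,0)–A(2,0)≠ B(1,0)–B(2,1)= A(1,1)–B(1,2)≠ A(1,1)–B(2,1)≠ A(1,1)–A(2,2)= A(1,1)–A(2,0)= B(1,2)–B(1,3)= B(1,2)–A(2,2)≠ B(1,2)–B(2,1)= B(1,3)–B(1,4)= B(1,3)–B(2,4)= B(1,3)–A(2,2)≠ B(1,4)–B(2,4)= B(1,4)–B(2,5)=  → 6/15 unlike.
Row 2: A(2,0)–B(2,1)≠ A(2,0)–A(3,1)= B(2,1)–A(2,2)≠ B(2,1)–A(3,1)≠ B(2,1)–A(3,2)≠ A(2,2)–A(3,2)= A(2,2)–A(3,1)= B(2,4)–B(2,5)= B(2,4)–A(3,4)≠ B(2,4)–B(3,5)= B(2,5)–B(3,5)= B(2,5)–A(3,4)≠  → 6/12 unlike.
Row 3: A(3,1)–A(3,2)= A(3,1)–B(4,1)≠ A(3,2)–B(4,3)≠ A(3,2)–B(4,1)≠ A(3,4)–B(3,5)≠ A(3,4)–A(4,4)= A(3,4)–B(4,3)≠ B(3,5)–A(4,4)≠  → 6/8 unlike.
Row 4: B(4,1)–B(5,1)= B(4,1)–B(5,0)= B(4,3)–A(4,4)≠ B(4,3)–B(5,3)= B(4,3)–B(5,4)= A(4,4)–B(5,4)≠ A(4,4)–B(5,3)≠  → 3/7 unlike.
Row 5: B(5,0)–B(5,1)= B(5,0)–A(6,0)≠ B(5,1)–A(6,0)≠ B(5,3)–B(5,4)= B(5,3)–B(6,4)= B(5,4)–B(6,4)= B(5,4)–A(6,5)≠  → 3/7 unlike.
Row 6: B(6,4)–A(6,5)≠  → 1/1 unlike.
Total adjacent occupied pairs: 57; unlike-type pairs: 28.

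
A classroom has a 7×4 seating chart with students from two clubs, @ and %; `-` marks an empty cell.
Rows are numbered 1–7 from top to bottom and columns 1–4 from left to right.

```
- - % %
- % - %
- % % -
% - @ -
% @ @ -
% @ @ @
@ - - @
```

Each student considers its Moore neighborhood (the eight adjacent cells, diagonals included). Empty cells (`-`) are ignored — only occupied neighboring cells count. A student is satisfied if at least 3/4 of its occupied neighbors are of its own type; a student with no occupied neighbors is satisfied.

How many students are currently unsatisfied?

7

Row 1: (1,3)% 3/3 satisfied · (1,4)% 2/2 satisfied
Row 2: (2,2)% 3/3 satisfied · (2,4)% 3/3 satisfied
Row 3: (3,2)% 3/4 satisfied · (3,3)% 3/4 satisfied
Row 4: (4,1)% 2/3 not · (4,3)@ 2/4 not
Row 5: (5,1)% 2/4 not · (5,2)@ 4/7 not · (5,3)@ 5/5 satisfied
Row 6: (6,1)% 1/4 not · (6,2)@ 4/6 not · (6,3)@ 5/5 satisfied · (6,4)@ 3/3 satisfied
Row 7: (7,1)@ 1/2 not · (7,4)@ 2/2 satisfied
Unsatisfied: (4,1), (4,3), (5,1), (5,2), (6,1), (6,2), (7,1) — 7 in total.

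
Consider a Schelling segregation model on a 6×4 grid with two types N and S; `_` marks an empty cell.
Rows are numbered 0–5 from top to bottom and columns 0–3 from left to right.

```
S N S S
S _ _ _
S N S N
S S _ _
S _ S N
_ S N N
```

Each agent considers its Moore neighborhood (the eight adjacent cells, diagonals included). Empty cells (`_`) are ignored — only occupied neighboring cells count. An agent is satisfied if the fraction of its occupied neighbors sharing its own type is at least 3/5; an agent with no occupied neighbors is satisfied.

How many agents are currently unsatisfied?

(0,0)S 1/2 not
(0,1)N 0/3 not
(0,2)S 1/2 not
(0,3)S 1/1 satisfied
(1,0)S 2/4 not
(2,0)S 3/4 satisfied
(2,1)N 0/5 not
(2,2)S 1/3 not
(2,3)N 0/1 not
(3,0)S 3/4 satisfied
(3,1)S 5/6 satisfied
(4,0)S 3/3 satisfied
(4,2)S 2/5 not
(4,3)N 2/3 satisfied
(5,1)S 2/3 satisfied
(5,2)N 2/4 not
(5,3)N 2/3 satisfied
Unsatisfied: (0,0), (0,1), (0,2), (1,0), (2,1), (2,2), (2,3), (4,2), (5,2) — 9 in total.

9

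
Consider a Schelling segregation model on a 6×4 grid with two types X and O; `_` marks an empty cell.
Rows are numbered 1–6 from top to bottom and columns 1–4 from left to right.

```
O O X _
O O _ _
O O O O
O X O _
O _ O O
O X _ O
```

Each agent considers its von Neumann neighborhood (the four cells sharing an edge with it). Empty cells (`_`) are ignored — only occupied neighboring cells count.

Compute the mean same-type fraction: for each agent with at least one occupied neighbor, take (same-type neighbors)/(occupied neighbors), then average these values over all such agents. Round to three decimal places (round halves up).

0.736

(1,1)O 2/2
(1,2)O 2/3
(1,3)X 0/1
(2,1)O 3/3
(2,2)O 3/3
(3,1)O 3/3
(3,2)O 3/4
(3,3)O 3/3
(3,4)O 1/1
(4,1)O 2/3
(4,2)X 0/3
(4,3)O 2/3
(5,1)O 2/2
(5,3)O 2/2
(5,4)O 2/2
(6,1)O 1/2
(6,2)X 0/1
(6,4)O 1/1
Sum over 18 agents: 2/2 + 2/3 + 0/1 + 3/3 + 3/3 + 3/3 + 3/4 + 3/3 + 1/1 + 2/3 + 0/3 + 2/3 + 2/2 + 2/2 + 2/2 + 1/2 + 0/1 + 1/1 = 53/4; mean = 53/4 ÷ 18 = 53/72 = 0.736111… → 0.736.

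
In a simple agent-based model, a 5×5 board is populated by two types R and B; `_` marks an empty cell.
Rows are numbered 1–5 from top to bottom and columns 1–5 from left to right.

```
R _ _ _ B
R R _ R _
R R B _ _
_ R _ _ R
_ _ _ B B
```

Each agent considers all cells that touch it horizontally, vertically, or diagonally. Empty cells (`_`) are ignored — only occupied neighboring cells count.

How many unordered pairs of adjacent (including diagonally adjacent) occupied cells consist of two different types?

Scan each occupied cell's neighbors to the right and below (and the two forward diagonals) so each pair is counted once.
From row 1: 1 unlike of 3 pairs (running 1/3).
From row 2: 2 unlike of 7 pairs (running 3/10).
From row 3: 2 unlike of 5 pairs (running 5/15).
From row 4: 2 unlike of 2 pairs (running 7/17).
From row 5: 0 unlike of 1 pairs (running 7/18).
Total adjacent occupied pairs: 18; unlike-type pairs: 7.

7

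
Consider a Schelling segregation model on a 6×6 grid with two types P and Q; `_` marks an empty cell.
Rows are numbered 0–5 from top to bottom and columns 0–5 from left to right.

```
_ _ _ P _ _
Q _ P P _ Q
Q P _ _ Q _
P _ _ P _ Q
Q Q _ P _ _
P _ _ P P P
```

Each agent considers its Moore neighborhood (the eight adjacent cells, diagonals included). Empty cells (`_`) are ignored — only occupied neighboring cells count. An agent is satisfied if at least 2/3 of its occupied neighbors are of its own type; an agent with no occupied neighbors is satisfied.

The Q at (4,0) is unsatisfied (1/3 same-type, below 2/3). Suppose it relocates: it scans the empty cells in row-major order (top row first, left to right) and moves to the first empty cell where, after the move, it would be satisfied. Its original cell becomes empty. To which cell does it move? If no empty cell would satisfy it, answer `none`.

(0,0)

Vacating (4,0). Empty cells in order:
  (0,0): 1/1 same-type → satisfied — stop here.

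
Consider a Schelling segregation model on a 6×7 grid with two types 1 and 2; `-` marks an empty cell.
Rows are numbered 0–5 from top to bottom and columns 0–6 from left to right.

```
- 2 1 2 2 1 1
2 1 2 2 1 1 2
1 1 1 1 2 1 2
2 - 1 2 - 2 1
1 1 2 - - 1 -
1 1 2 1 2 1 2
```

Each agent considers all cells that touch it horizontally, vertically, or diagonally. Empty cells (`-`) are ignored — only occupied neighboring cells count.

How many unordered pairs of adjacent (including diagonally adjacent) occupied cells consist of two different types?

Scan each occupied cell's neighbors to the right and below (and the two forward diagonals) so each pair is counted once.
Row 0: 2(0,1)–1(0,2)≠ 2(0,1)–1(1,1)≠ 2(0,1)–2(1,2)= 2(0,1)–2(1,0)= 1(0,2)–2(0,3)≠ 1(0,2)–2(1,2)≠ 1(0,2)–2(1,3)≠ 1(0,2)–1(1,1)= 2(0,3)–2(0,4)= 2(0,3)–2(1,3)= 2(0,3)–1(1,4)≠ 2(0,3)–2(1,2)= 2(0,4)–1(0,5)≠ 2(0,4)–1(1,4)≠ 2(0,4)–1(1,5)≠ 2(0,4)–2(1,3)= 1(0,5)–1(0,6)= 1(0,5)–1(1,5)= 1(0,5)–2(1,6)≠ 1(0,5)–1(1,4)= 1(0,6)–2(1,6)≠ 1(0,6)–1(1,5)=  → 11/22 unlike.
Row 1: 2(1,0)–1(1,1)≠ 2(1,0)–1(2,0)≠ 2(1,0)–1(2,1)≠ 1(1,1)–2(1,2)≠ 1(1,1)–1(2,1)= 1(1,1)–1(2,2)= 1(1,1)–1(2,0)= 2(1,2)–2(1,3)= 2(1,2)–1(2,2)≠ 2(1,2)–1(2,3)≠ 2(1,2)–1(2,1)≠ 2(1,3)–1(1,4)≠ 2(1,3)–1(2,3)≠ 2(1,3)–2(2,4)= 2(1,3)–1(2,2)≠ 1(1,4)–1(1,5)= 1(1,4)–2(2,4)≠ 1(1,4)–1(2,5)= 1(1,4)–1(2,3)= 1(1,5)–2(1,6)≠ 1(1,5)–1(2,5)= 1(1,5)–2(2,6)≠ 1(1,5)–2(2,4)≠ 2(1,6)–2(2,6)= 2(1,6)–1(2,5)≠  → 15/25 unlike.
Row 2: 1(2,0)–1(2,1)= 1(2,0)–2(3,0)≠ 1(2,1)–1(2,2)= 1(2,1)–1(3,2)= 1(2,1)–2(3,0)≠ 1(2,2)–1(2,3)= 1(2,2)–1(3,2)= 1(2,2)–2(3,3)≠ 1(2,3)–2(2,4)≠ 1(2,3)–2(3,3)≠ 1(2,3)–1(3,2)= 2(2,4)–1(2,5)≠ 2(2,4)–2(3,5)= 2(2,4)–2(3,3)= 1(2,5)–2(2,6)≠ 1(2,5)–2(3,5)≠ 1(2,5)–1(3,6)= 2(2,6)–1(3,6)≠ 2(2,6)–2(3,5)=  → 9/19 unlike.
Row 3: 2(3,0)–1(4,0)≠ 2(3,0)–1(4,1)≠ 1(3,2)–2(3,3)≠ 1(3,2)–2(4,2)≠ 1(3,2)–1(4,1)= 2(3,3)–2(4,2)= 2(3,5)–1(3,6)≠ 2(3,5)–1(4,5)≠ 1(3,6)–1(4,5)=  → 6/9 unlike.
Row 4: 1(4,0)–1(4,1)= 1(4,0)–1(5,0)= 1(4,0)–1(5,1)= 1(4,1)–2(4,2)≠ 1(4,1)–1(5,1)= 1(4,1)–2(5,2)≠ 1(4,1)–1(5,0)= 2(4,2)–2(5,2)= 2(4,2)–1(5,3)≠ 2(4,2)–1(5,1)≠ 1(4,5)–1(5,5)= 1(4,5)–2(5,6)≠ 1(4,5)–2(5,4)≠  → 6/13 unlike.
Row 5: 1(5,0)–1(5,1)= 1(5,1)–2(5,2)≠ 2(5,2)–1(5,3)≠ 1(5,3)–2(5,4)≠ 2(5,4)–1(5,5)≠ 1(5,5)–2(5,6)≠  → 5/6 unlike.
Total adjacent occupied pairs: 94; unlike-type pairs: 52.

52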